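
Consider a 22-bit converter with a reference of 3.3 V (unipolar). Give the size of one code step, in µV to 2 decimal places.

0.79 µV

Full-scale span = 3.3 V.
LSB = 3.3 / 2^22 = 3.3 / 4194304 = 7.86781e-07 V = 0.79 µV.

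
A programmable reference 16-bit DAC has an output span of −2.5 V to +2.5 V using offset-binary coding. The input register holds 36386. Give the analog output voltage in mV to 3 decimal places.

276.031 mV

LSB = 5 V / 2^16 = 76.29 µV.
V_out = (−2.5) + 36386 × 7.62939e-05 V = 0.276031 V.
= 276.031 mV.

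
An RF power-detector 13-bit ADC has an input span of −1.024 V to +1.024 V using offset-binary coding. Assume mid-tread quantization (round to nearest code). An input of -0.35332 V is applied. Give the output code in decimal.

LSB = 2.048 V / 8192 = 250.00 µV.
Input sits at 2682.720 steps above V_low.
round(2682.720) = 2683.

code 2683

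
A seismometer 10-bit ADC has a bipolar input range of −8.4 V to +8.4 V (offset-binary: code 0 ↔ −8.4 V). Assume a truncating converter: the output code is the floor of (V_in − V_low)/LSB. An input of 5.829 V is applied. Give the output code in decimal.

LSB = 16.8 V / 1024 = 16.406 mV.
(5.829 − (−8.4)) / 0.0164063 = 867.291 LSBs.
So the output code is 867.

code 867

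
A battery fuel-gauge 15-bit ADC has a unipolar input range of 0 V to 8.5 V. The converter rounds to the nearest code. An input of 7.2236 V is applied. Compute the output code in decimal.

code 27847

With 32768 levels over 8.5 V, one step is 259.40 µV.
(7.2236 − 0) / 0.000259399 = 27847.403 LSBs.
Round → code 27847.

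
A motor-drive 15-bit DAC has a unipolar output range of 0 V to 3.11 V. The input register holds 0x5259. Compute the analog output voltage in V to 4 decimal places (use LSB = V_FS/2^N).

2.0008 V

LSB = 3.11 V / 2^15 = 94.91 µV.
Code 0x5259 = 21081 decimal.
V_out = 0 + 21081 × 9.49097e-05 V = 2.00079 V.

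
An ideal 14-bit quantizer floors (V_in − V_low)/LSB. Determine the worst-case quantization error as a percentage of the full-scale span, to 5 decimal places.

Truncating → worst-case error = 1 LSB = V_FS/2^14, so 100/16384 = 0.00610352 % of full scale.

0.00610 %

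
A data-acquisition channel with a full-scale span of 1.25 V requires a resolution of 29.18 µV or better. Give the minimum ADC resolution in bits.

16 bits

Number of steps required ≥ 1.25 V / 29.18 µV = 42837.56.
Need 2^N ≥ 42837.56; 2^15 = 32768, 2^16 = 65536.
Minimum N = 16.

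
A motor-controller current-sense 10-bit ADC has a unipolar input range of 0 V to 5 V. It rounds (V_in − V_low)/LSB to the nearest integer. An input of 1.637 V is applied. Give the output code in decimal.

LSB = 5 V / 1024 = 4.883 mV.
Input sits at 335.258 steps above V_low.
Round → code 335.

code 335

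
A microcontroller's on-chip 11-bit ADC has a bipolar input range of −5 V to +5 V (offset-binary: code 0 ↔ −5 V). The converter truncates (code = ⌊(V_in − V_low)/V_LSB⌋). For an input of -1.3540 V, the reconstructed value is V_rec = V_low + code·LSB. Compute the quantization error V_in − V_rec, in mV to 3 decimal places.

3.422 mV

LSB = 10/2^11 = 4.883 mV.
Scaled input = 746.7008 LSBs, so code = 746.
Code 746 maps back to (−5) + 746×0.00488281 V = -1.3574219 V.
V_in − V_rec = 0.00342188 V = 3.422 mV.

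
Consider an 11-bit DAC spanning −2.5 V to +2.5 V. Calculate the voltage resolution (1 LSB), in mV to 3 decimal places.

2.441 mV

Full-scale span = 5 V.
LSB = 5 / 2^11 = 5 / 2048 = 0.00244141 V = 2.441 mV.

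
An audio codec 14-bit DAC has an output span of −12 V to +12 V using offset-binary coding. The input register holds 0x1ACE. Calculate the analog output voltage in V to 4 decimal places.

-1.9482 V

LSB = 24 V / 2^14 = 1.465 mV.
Code 0x1ACE = 6862 decimal.
V_out = (−12) + 6862 × 0.00146484 V = -1.94824 V.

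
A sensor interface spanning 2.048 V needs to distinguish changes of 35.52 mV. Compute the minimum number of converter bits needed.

Number of steps required ≥ 2.048 V / 35.52 mV = 57.66.
Need 2^N ≥ 57.66; 2^5 = 32, 2^6 = 64.
Minimum N = 6.

6 bits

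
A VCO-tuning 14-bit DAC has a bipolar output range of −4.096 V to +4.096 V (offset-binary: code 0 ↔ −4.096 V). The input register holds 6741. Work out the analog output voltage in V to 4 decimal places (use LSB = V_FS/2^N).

LSB = 8.192 V / 2^14 = 0.500 mV.
V_out = (−4.096) + 6741 × 0.0005 V = -0.7255 V.

-0.7255 V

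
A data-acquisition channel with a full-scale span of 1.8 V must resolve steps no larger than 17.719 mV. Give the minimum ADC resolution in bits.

Number of steps required ≥ 1.8 V / 17.719 mV = 101.59.
Need 2^N ≥ 101.59; 2^6 = 64, 2^7 = 128.
Minimum N = 7.

7 bits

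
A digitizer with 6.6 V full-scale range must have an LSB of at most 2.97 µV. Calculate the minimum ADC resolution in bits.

Number of steps required ≥ 6.6 V / 2.97 µV = 2222222.22.
Need 2^N ≥ 2222222.22; 2^21 = 2097152, 2^22 = 4194304.
Minimum N = 22.

22 bits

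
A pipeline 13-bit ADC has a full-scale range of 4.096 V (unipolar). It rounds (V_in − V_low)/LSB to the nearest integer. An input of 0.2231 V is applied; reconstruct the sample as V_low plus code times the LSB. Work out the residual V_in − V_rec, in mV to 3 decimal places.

Step size: 4.096 V ÷ 2^13 = 0.500 mV.
Scaled input = 446.2000 LSBs, so code = 446.
Code 446 maps back to 0 + 446×0.0005 V = 0.223 V.
Difference: 0.0001 V → 0.100 mV.

0.100 mV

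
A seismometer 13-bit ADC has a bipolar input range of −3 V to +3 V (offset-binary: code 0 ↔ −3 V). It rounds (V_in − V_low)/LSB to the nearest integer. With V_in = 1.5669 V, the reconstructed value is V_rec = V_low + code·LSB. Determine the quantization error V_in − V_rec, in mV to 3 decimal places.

0.250 mV

LSB = 6/2^13 = 0.732 mV.
Scaled input = 6235.3408 LSBs, so code = 6235.
Code 6235 maps back to (−3) + 6235×0.000732422 V = 1.5666504 V.
Difference: 0.000249609 V → 0.250 mV.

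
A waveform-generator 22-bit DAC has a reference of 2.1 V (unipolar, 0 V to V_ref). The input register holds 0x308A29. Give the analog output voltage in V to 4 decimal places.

1.5927 V

LSB = 2.1 V / 2^22 = 0.50 µV.
Code 0x308A29 = 3181097 decimal.
V_out = 0 + 3181097 × 5.00679e-07 V = 1.59271 V.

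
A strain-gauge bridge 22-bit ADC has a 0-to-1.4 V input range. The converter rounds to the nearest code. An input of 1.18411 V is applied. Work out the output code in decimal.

With 4194304 levels over 1.4 V, one step is 0.33 µV.
(1.18411 − 0) / 3.33786e-07 = 3547512.364 LSBs.
Round → code 3547512.

code 3547512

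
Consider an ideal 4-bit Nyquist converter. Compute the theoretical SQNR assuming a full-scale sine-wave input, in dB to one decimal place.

SNR ≈ 6.02·N + 1.76 dB = 6.02·4 + 1.76 = 25.84 dB.

25.8 dB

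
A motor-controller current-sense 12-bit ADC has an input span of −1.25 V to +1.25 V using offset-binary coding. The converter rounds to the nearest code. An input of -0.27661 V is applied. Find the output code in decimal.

Full-scale span = 2.5 V; LSB = 2.5/2^12 = 0.610 mV.
(V_in − V_low)/LSB = (-0.27661 − (−1.25)) / 0.000610352 = 1594.802.
round(1594.802) = 1595.

code 1595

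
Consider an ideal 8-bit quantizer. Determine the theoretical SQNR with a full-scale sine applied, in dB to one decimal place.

49.9 dB

SNR ≈ 6.02·N + 1.76 dB = 6.02·8 + 1.76 = 49.92 dB.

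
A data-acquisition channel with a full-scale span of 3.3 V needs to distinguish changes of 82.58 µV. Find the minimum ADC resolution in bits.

16 bits

Number of steps required ≥ 3.3 V / 82.58 µV = 39961.25.
Need 2^N ≥ 39961.25; 2^15 = 32768, 2^16 = 65536.
Minimum N = 16.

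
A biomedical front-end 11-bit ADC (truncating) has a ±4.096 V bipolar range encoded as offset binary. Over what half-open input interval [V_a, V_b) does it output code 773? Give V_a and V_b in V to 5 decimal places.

[-1.00400 V, -1.00000 V)

LSB = 8.192/2^11 = 4.000 mV.
V_a = V_low + 773·LSB = -1.004 V; V_b = V_low + 774·LSB = -1 V.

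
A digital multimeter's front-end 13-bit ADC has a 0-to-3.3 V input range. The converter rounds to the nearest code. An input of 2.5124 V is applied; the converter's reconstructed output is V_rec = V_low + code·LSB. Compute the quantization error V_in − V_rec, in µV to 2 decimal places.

-63.38 µV

LSB = 3.3/2^13 = 402.83 µV.
(2.5124 − 0)/0.000402832 = 6236.8427; round gives code 6237.
Reconstructed: 2.5124634 V.
Difference: -6.33789e-05 V → -63.38 µV.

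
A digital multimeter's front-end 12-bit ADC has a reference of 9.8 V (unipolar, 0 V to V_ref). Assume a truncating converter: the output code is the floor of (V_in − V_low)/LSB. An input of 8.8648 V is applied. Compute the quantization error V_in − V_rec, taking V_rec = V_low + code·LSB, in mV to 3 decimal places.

One LSB is 9.8 V / 4096 = 2.393 mV.
Scaled input = 3705.1246 LSBs, so code = 3705.
V_rec = 0 + 3705·0.00239258 = 8.864502 V.
V_in − V_rec = 0.000298047 V = 0.298 mV.

0.298 mV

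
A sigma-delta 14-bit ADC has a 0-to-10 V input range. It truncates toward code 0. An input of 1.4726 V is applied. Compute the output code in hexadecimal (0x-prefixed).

LSB = 10 V / 16384 = 0.610 mV.
(1.4726 − 0) / 0.000610352 = 2412.708 LSBs.
⌊·⌋(2412.708) = 2412.
In hexadecimal (0x-prefixed): 0x96C.

code 0x96C (decimal 2412)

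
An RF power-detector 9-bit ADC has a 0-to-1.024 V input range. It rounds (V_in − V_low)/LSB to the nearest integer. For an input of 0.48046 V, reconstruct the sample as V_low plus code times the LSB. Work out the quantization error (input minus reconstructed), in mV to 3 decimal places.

Step size: 1.024 V ÷ 2^9 = 2.000 mV.
Scaled input = 240.2300 LSBs, so code = 240.
Code 240 maps back to 0 + 240×0.002 V = 0.48 V.
Difference: 0.00046 V → 0.460 mV.

0.460 mV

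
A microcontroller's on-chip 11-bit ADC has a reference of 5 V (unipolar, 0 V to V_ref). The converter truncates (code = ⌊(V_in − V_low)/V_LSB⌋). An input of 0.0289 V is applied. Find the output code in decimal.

code 11

LSB = 5 V / 2048 = 2.441 mV.
Input sits at 11.837 steps above V_low.
Floor → code 11.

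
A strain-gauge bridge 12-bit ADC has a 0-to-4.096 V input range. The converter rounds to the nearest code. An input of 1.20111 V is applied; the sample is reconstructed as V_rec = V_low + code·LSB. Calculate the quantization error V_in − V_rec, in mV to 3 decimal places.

0.110 mV

Step size: 4.096 V ÷ 2^12 = 1.000 mV.
(1.20111 − 0)/0.001 = 1201.1100; round gives code 1201.
Code 1201 maps back to 0 + 1201×0.001 V = 1.201 V.
Error = 1.20111 − 1.201 = 0.00011 V = 0.110 mV.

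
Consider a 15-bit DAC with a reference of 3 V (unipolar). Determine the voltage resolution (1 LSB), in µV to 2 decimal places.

91.55 µV

Full-scale span = 3 V.
LSB = 3 / 2^15 = 3 / 32768 = 9.15527e-05 V = 91.55 µV.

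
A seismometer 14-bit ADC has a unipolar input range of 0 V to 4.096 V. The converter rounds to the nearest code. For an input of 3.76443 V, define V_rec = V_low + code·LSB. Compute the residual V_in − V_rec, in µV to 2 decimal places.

LSB = 4.096/2^14 = 250.00 µV.
Scaled input = 15057.7200 LSBs, so code = 15058.
V_rec = 0 + 15058·0.00025 = 3.7645 V.
Difference: -7e-05 V → -70.00 µV.

-70.00 µV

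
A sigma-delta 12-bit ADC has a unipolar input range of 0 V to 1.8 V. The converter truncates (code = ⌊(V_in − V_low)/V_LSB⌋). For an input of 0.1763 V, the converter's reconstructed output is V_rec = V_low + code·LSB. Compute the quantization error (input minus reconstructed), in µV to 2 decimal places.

79.30 µV

One LSB is 1.8 V / 4096 = 439.45 µV.
(0.1763 − 0)/0.000439453 = 401.1804; ⌊·⌋ gives code 401.
Reconstructed: 0.1762207 V.
V_in − V_rec = 7.92969e-05 V = 79.30 µV.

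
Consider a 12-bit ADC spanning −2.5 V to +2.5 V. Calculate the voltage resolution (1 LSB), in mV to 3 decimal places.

Full-scale span = 5 V.
LSB = 5 / 2^12 = 5 / 4096 = 0.0012207 V = 1.221 mV.

1.221 mV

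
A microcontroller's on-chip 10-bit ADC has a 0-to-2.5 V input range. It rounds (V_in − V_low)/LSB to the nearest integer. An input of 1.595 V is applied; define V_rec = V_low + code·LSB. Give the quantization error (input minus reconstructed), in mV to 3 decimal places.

0.762 mV

One LSB is 2.5 V / 1024 = 2.441 mV.
(1.595 − 0)/0.00244141 = 653.3120; round gives code 653.
Reconstructed: 1.5942383 V.
Difference: 0.000761719 V → 0.762 mV.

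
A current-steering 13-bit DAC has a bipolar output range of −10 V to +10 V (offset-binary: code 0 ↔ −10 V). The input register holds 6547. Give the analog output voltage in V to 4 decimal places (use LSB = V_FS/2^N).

5.9839 V

LSB = 20 V / 2^13 = 2.441 mV.
V_out = (−10) + 6547 × 0.00244141 V = 5.98389 V.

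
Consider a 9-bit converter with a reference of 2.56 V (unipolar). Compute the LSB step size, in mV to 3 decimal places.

5.000 mV

Full-scale span = 2.56 V.
LSB = 2.56 / 2^9 = 2.56 / 512 = 0.005 V = 5.000 mV.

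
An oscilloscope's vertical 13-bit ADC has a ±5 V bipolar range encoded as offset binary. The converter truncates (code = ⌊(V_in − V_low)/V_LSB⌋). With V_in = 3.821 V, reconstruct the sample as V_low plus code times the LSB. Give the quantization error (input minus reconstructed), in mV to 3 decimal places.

One LSB is 10 V / 8192 = 1.221 mV.
(3.821 − (−5))/0.0012207 = 7226.1632; ⌊·⌋ gives code 7226.
Code 7226 maps back to (−5) + 7226×0.0012207 V = 3.8208008 V.
Error = 3.821 − 3.8208008 = 0.000199219 V = 0.199 mV.

0.199 mV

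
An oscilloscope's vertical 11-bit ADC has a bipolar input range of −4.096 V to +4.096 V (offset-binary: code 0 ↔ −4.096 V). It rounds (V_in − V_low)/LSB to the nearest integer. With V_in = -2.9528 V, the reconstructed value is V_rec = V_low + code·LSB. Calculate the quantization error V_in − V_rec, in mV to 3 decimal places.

LSB = 8.192/2^11 = 4.000 mV.
Scaled input = 285.8000 LSBs, so code = 286.
V_rec = (−4.096) + 286·0.004 = -2.952 V.
Error = -2.9528 − (−2.952) = -0.0008 V = -0.800 mV.

-0.800 mV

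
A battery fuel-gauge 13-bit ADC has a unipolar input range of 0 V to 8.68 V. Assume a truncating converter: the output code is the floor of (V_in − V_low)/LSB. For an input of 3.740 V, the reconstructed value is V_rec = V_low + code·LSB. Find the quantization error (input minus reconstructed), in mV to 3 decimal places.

LSB = 8.68/2^13 = 1.060 mV.
(V_in − V_low)/LSB = (3.740 − 0)/0.00105957 = 3529.7327 → code 3529 (floor).
Reconstructed: 3.7392236 V.
V_in − V_rec = 0.000776367 V = 0.776 mV.

0.776 mV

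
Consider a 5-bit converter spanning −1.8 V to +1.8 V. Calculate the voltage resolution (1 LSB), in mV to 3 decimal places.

112.500 mV

Full-scale span = 3.6 V.
LSB = 3.6 / 2^5 = 3.6 / 32 = 0.1125 V = 112.500 mV.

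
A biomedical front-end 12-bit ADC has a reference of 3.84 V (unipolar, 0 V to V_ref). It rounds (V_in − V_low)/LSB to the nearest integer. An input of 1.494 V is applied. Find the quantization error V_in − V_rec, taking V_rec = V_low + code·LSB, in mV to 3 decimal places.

One LSB is 3.84 V / 4096 = 0.938 mV.
Scaled input = 1593.6000 LSBs, so code = 1594.
Reconstructed: 1.494375 V.
Error = 1.494 − 1.494375 = -0.000375 V = -0.375 mV.

-0.375 mV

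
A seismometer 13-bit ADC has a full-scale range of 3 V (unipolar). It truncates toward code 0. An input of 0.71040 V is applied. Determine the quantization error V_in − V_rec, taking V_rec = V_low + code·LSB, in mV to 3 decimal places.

Step size: 3 V ÷ 2^13 = 366.21 µV.
Scaled input = 1939.8656 LSBs, so code = 1939.
Code 1939 maps back to 0 + 1939×0.000366211 V = 0.71008301 V.
V_in − V_rec = 0.000316992 V = 0.317 mV.

0.317 mV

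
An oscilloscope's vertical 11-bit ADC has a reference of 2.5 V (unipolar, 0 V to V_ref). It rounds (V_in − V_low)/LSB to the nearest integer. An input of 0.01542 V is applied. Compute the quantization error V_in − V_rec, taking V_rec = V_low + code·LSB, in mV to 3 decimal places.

Step size: 2.5 V ÷ 2^11 = 1.221 mV.
(V_in − V_low)/LSB = (0.01542 − 0)/0.0012207 = 12.6321 → code 13 (round).
V_rec = 0 + 13·0.0012207 = 0.015869141 V.
V_in − V_rec = -0.000449141 V = -0.449 mV.

-0.449 mV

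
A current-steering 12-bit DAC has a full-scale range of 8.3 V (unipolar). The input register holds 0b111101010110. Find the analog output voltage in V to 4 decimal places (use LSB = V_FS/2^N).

LSB = 8.3 V / 2^12 = 2.026 mV.
Code 0b111101010110 = 3926 decimal.
V_out = 0 + 3926 × 0.00202637 V = 7.95552 V.

7.9555 V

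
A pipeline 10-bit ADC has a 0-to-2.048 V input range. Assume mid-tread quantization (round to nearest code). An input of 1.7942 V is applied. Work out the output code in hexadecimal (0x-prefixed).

LSB = 2.048 V / 1024 = 2.000 mV.
Input sits at 897.100 steps above V_low.
Round → code 897.
In hexadecimal (0x-prefixed): 0x381.

code 0x381 (decimal 897)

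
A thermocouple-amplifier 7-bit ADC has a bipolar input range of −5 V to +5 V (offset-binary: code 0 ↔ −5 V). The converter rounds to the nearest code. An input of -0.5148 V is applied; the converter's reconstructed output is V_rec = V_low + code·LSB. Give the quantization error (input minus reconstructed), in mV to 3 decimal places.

LSB = 10/2^7 = 78.125 mV.
(V_in − V_low)/LSB = (-0.5148 − (−5))/0.078125 = 57.4106 → code 57 (round).
V_rec = (−5) + 57·0.078125 = -0.546875 V.
V_in − V_rec = 0.032075 V = 32.075 mV.

32.075 mV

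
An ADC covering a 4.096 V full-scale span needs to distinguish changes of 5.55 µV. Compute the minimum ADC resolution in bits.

Number of steps required ≥ 4.096 V / 5.55 µV = 738018.02.
Need 2^N ≥ 738018.02; 2^19 = 524288, 2^20 = 1048576.
Minimum N = 20.

20 bits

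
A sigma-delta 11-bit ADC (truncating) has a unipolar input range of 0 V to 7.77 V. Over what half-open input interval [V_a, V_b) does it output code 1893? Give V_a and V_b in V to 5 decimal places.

[7.18194 V, 7.18573 V)

LSB = 7.77/2^11 = 3.794 mV.
V_a = V_low + 1893·LSB = 7.18194 V; V_b = V_low + 1894·LSB = 7.18573 V.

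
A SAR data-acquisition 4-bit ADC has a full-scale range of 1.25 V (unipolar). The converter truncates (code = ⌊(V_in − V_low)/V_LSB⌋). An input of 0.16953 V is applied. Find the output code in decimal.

LSB = 1.25 V / 16 = 78.125 mV.
(0.16953 − 0) / 0.078125 = 2.170 LSBs.
So the output code is 2.

code 2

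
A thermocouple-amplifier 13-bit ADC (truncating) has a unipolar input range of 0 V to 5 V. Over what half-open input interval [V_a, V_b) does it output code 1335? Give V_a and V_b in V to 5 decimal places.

[0.81482 V, 0.81543 V)

LSB = 5/2^13 = 0.610 mV.
V_a = V_low + 1335·LSB = 0.814819 V; V_b = V_low + 1336·LSB = 0.81543 V.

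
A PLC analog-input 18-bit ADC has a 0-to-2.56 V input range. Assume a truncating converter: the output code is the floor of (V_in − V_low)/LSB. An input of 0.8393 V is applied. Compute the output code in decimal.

Full-scale span = 2.56 V; LSB = 2.56/2^18 = 9.77 µV.
(0.8393 − 0) / 9.76563e-06 = 85944.320 LSBs.
Floor → code 85944.

code 85944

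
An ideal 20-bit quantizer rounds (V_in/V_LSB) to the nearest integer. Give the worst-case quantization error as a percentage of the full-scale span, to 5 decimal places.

0.00005 %

Rounding → worst-case error = ½ LSB = V_FS/2^21, so 100/2097152 = 4.76837e-05 % of full scale.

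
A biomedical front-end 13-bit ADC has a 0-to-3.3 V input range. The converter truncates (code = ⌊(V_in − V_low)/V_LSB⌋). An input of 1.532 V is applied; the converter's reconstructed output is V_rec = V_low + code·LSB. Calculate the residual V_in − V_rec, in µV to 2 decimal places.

29.79 µV

One LSB is 3.3 V / 8192 = 402.83 µV.
(V_in − V_low)/LSB = (1.532 − 0)/0.000402832 = 3803.0739 → code 3803 (floor).
Code 3803 maps back to 0 + 3803×0.000402832 V = 1.5319702 V.
Error = 1.532 − 1.5319702 = 2.97852e-05 V = 29.79 µV.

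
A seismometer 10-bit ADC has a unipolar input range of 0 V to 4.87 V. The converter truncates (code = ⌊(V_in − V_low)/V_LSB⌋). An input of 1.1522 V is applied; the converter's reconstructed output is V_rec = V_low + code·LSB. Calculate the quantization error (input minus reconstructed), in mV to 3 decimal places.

1.282 mV

Step size: 4.87 V ÷ 2^10 = 4.756 mV.
Scaled input = 242.2696 LSBs, so code = 242.
Code 242 maps back to 0 + 242×0.00475586 V = 1.150918 V.
V_in − V_rec = 0.00128203 V = 1.282 mV.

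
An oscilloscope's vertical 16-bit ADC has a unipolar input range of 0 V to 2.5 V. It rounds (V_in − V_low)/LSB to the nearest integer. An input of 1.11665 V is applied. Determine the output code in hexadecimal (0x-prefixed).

LSB = 2.5 V / 65536 = 38.15 µV.
(V_in − V_low)/LSB = (1.11665 − 0) / 3.8147e-05 = 29272.310.
So the output code is 29272.
In hexadecimal (0x-prefixed): 0x7258.

code 0x7258 (decimal 29272)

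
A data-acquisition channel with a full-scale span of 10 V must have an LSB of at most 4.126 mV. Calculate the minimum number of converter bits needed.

12 bits

Number of steps required ≥ 10 V / 4.126 mV = 2423.65.
Need 2^N ≥ 2423.65; 2^11 = 2048, 2^12 = 4096.
Minimum N = 12.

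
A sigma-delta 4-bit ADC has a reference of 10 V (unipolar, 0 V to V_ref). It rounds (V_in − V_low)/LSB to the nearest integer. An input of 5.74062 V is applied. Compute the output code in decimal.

code 9

With 16 levels over 10 V, one step is 0.6250 V.
(5.74062 − 0) / 0.625 = 9.185 LSBs.
So the output code is 9.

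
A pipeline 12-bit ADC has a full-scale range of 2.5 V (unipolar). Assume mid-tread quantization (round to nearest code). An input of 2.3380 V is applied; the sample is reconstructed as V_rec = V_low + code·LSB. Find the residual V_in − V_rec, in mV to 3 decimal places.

Step size: 2.5 V ÷ 2^12 = 0.610 mV.
Scaled input = 3830.5792 LSBs, so code = 3831.
Code 3831 maps back to 0 + 3831×0.000610352 V = 2.3382568 V.
Error = 2.3380 − 2.3382568 = -0.000256836 V = -0.257 mV.

-0.257 mV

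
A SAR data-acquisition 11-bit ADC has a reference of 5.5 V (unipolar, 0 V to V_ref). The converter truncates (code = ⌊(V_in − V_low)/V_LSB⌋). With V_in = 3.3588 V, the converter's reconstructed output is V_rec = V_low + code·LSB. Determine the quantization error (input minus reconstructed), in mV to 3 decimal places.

1.866 mV

LSB = 5.5/2^11 = 2.686 mV.
Scaled input = 1250.6950 LSBs, so code = 1250.
V_rec = 0 + 1250·0.00268555 = 3.3569336 V.
Error = 3.3588 − 3.3569336 = 0.00186641 V = 1.866 mV.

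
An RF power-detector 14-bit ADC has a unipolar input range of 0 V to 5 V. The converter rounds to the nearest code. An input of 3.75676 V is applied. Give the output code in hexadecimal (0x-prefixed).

With 16384 levels over 5 V, one step is 305.18 µV.
Input sits at 12310.151 steps above V_low.
So the output code is 12310.
In hexadecimal (0x-prefixed): 0x3016.

code 0x3016 (decimal 12310)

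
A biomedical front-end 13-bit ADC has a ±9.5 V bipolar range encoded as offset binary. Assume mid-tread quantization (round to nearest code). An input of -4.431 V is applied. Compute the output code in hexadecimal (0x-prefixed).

code 0x88A (decimal 2186)

LSB = 19 V / 8192 = 2.319 mV.
(V_in − V_low)/LSB = (-4.431 − (−9.5)) / 0.00231934 = 2185.539.
So the output code is 2186.
In hexadecimal (0x-prefixed): 0x88A.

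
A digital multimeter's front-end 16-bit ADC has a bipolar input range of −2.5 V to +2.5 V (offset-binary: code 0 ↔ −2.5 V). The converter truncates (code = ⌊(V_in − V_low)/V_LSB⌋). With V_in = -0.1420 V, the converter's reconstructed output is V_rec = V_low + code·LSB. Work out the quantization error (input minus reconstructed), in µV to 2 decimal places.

LSB = 5/2^16 = 76.29 µV.
Scaled input = 30906.7776 LSBs, so code = 30906.
V_rec = (−2.5) + 30906·7.62939e-05 = -0.14205933 V.
Error = -0.1420 − (−0.14205933) = 5.93262e-05 V = 59.33 µV.

59.33 µV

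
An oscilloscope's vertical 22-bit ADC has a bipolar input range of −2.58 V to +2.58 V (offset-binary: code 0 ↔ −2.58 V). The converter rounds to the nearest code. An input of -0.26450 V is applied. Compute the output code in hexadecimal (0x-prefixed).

Full-scale span = 5.16 V; LSB = 5.16/2^22 = 1.23 µV.
Input sits at 1882153.278 steps above V_low.
Round → code 1882153.
In hexadecimal (0x-prefixed): 0x1CB829.

code 0x1CB829 (decimal 1882153)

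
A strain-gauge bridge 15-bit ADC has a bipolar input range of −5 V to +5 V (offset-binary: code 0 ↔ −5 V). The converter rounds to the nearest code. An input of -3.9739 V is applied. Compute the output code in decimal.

code 3362

LSB = 10 V / 32768 = 305.18 µV.
(-3.9739 − (−5)) / 0.000305176 = 3362.324 LSBs.
Round → code 3362.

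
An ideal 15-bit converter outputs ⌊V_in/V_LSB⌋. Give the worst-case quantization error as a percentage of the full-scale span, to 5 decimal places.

0.00305 %

Truncating → worst-case error = 1 LSB = V_FS/2^15, so 100/32768 = 0.00305176 % of full scale.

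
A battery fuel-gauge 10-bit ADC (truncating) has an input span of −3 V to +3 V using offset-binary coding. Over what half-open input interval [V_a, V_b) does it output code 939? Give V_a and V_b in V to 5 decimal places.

LSB = 6/2^10 = 5.859 mV.
V_a = V_low + 939·LSB = 2.50195 V; V_b = V_low + 940·LSB = 2.50781 V.

[2.50195 V, 2.50781 V)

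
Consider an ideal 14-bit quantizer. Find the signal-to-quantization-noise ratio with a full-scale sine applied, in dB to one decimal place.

SNR ≈ 6.02·N + 1.76 dB = 6.02·14 + 1.76 = 86.04 dB.

86.0 dB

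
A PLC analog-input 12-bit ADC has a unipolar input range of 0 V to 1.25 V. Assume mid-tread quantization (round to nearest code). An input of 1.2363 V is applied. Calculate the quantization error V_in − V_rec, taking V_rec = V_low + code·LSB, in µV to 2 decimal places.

LSB = 1.25/2^12 = 305.18 µV.
(V_in − V_low)/LSB = (1.2363 − 0)/0.000305176 = 4051.1078 → code 4051 (round).
V_rec = 0 + 4051·0.000305176 = 1.2362671 V.
Difference: 3.29102e-05 V → 32.91 µV.

32.91 µV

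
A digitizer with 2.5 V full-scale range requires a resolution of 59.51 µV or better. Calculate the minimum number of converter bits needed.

Number of steps required ≥ 2.5 V / 59.51 µV = 42009.75.
Need 2^N ≥ 42009.75; 2^15 = 32768, 2^16 = 65536.
Minimum N = 16.

16 bits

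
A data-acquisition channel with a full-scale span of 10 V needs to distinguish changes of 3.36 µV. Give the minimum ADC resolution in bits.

Number of steps required ≥ 10 V / 3.36 µV = 2976190.48.
Need 2^N ≥ 2976190.48; 2^21 = 2097152, 2^22 = 4194304.
Minimum N = 22.

22 bits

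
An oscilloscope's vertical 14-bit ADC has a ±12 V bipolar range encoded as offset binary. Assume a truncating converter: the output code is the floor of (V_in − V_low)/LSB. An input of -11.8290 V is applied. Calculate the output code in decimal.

With 16384 levels over 24 V, one step is 1.465 mV.
(V_in − V_low)/LSB = (-11.8290 − (−12)) / 0.00146484 = 116.736.
⌊·⌋(116.736) = 116.

code 116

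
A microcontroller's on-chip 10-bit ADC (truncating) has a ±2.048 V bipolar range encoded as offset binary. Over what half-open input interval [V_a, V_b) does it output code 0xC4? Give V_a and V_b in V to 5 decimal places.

[-1.26400 V, -1.26000 V)

LSB = 4.096/2^10 = 4.000 mV.
Code 0xC4 = 196 decimal.
V_a = V_low + 196·LSB = -1.264 V; V_b = V_low + 197·LSB = -1.26 V.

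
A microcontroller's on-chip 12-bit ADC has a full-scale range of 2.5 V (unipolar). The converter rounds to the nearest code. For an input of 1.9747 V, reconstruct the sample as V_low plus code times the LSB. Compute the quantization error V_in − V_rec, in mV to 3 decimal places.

Step size: 2.5 V ÷ 2^12 = 0.610 mV.
(V_in − V_low)/LSB = (1.9747 − 0)/0.000610352 = 3235.3485 → code 3235 (round).
Reconstructed: 1.9744873 V.
Difference: 0.000212695 V → 0.213 mV.

0.213 mV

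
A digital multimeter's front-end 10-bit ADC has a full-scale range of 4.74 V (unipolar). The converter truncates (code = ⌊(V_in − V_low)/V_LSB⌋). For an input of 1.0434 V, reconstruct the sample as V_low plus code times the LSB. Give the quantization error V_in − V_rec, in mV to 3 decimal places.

One LSB is 4.74 V / 1024 = 4.629 mV.
(1.0434 − 0)/0.00462891 = 225.4096; ⌊·⌋ gives code 225.
Code 225 maps back to 0 + 225×0.00462891 V = 1.0415039 V.
Difference: 0.00189609 V → 1.896 mV.

1.896 mV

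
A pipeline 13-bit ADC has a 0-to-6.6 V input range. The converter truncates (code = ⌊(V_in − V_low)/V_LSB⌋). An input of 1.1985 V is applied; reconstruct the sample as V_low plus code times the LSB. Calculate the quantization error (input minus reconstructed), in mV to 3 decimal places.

0.478 mV

Step size: 6.6 V ÷ 2^13 = 0.806 mV.
(V_in − V_low)/LSB = (1.1985 − 0)/0.000805664 = 1487.5927 → code 1487 (floor).
Reconstructed: 1.1980225 V.
Error = 1.1985 − 1.1980225 = 0.000477539 V = 0.478 mV.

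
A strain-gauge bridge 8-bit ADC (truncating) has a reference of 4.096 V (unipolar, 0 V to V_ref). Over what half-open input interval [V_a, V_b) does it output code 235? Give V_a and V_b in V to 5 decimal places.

LSB = 4.096/2^8 = 16.000 mV.
V_a = V_low + 235·LSB = 3.76 V; V_b = V_low + 236·LSB = 3.776 V.

[3.76000 V, 3.77600 V)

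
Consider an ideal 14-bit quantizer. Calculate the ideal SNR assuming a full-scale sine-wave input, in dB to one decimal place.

86.0 dB

SNR ≈ 6.02·N + 1.76 dB = 6.02·14 + 1.76 = 86.04 dB.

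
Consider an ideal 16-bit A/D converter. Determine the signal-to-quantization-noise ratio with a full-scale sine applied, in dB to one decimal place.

98.1 dB

SNR ≈ 6.02·N + 1.76 dB = 6.02·16 + 1.76 = 98.08 dB.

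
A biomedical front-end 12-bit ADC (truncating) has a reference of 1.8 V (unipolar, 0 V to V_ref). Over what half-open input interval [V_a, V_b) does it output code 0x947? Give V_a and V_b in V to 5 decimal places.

LSB = 1.8/2^12 = 439.45 µV.
Code 0x947 = 2375 decimal.
V_a = V_low + 2375·LSB = 1.0437 V; V_b = V_low + 2376·LSB = 1.04414 V.

[1.04370 V, 1.04414 V)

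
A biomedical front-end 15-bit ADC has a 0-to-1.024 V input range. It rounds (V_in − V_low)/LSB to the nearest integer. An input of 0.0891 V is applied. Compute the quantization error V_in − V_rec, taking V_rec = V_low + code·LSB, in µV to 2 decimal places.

Step size: 1.024 V ÷ 2^15 = 31.25 µV.
(V_in − V_low)/LSB = (0.0891 − 0)/3.125e-05 = 2851.2000 → code 2851 (round).
Reconstructed: 0.08909375 V.
Error = 0.0891 − 0.08909375 = 6.25e-06 V = 6.25 µV.

6.25 µV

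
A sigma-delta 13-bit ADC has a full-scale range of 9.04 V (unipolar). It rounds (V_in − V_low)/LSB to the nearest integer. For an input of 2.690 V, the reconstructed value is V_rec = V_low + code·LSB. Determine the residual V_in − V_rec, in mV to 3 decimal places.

-0.371 mV

Step size: 9.04 V ÷ 2^13 = 1.104 mV.
(2.690 − 0)/0.00110352 = 2437.6637; round gives code 2438.
Reconstructed: 2.6903711 V.
V_in − V_rec = -0.000371094 V = -0.371 mV.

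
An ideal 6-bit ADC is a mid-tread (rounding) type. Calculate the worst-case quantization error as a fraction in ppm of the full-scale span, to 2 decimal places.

7812.50 ppm

Rounding → worst-case error = ½ LSB = V_FS/2^7, so 1e+06/128 = 7812.5 ppm of full scale.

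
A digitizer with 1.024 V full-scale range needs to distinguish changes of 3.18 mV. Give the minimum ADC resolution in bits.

Number of steps required ≥ 1.024 V / 3.18 mV = 322.01.
Need 2^N ≥ 322.01; 2^8 = 256, 2^9 = 512.
Minimum N = 9.

9 bits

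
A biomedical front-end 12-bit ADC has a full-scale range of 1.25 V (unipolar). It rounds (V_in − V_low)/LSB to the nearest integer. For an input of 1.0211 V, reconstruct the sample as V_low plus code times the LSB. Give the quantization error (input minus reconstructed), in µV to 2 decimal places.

LSB = 1.25/2^12 = 305.18 µV.
(1.0211 − 0)/0.000305176 = 3345.9405; round gives code 3346.
V_rec = 0 + 3346·0.000305176 = 1.0211182 V.
Error = 1.0211 − 1.0211182 = -1.81641e-05 V = -18.16 µV.

-18.16 µV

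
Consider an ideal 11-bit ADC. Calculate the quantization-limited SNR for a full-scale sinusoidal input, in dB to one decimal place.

68.0 dB

SNR ≈ 6.02·N + 1.76 dB = 6.02·11 + 1.76 = 67.98 dB.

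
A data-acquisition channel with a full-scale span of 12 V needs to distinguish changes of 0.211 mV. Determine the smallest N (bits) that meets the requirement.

Number of steps required ≥ 12 V / 0.211 mV = 56872.04.
Need 2^N ≥ 56872.04; 2^15 = 32768, 2^16 = 65536.
Minimum N = 16.

16 bits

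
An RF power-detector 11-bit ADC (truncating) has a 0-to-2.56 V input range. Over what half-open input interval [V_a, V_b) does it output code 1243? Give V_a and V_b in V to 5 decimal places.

[1.55375 V, 1.55500 V)

LSB = 2.56/2^11 = 1.250 mV.
V_a = V_low + 1243·LSB = 1.55375 V; V_b = V_low + 1244·LSB = 1.555 V.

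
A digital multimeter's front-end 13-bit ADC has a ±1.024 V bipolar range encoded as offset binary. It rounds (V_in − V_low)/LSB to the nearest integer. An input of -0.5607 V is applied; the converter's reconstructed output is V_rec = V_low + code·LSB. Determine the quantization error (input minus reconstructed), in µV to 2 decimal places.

LSB = 2.048/2^13 = 250.00 µV.
Scaled input = 1853.2000 LSBs, so code = 1853.
Code 1853 maps back to (−1.024) + 1853×0.00025 V = -0.56075 V.
Error = -0.5607 − (−0.56075) = 5e-05 V = 50.00 µV.

50.00 µV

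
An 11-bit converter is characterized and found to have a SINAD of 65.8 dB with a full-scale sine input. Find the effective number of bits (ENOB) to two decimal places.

10.64 bits

ENOB = (SINAD − 1.76) / 6.02 = (65.8 − 1.76)/6.02 = 10.638.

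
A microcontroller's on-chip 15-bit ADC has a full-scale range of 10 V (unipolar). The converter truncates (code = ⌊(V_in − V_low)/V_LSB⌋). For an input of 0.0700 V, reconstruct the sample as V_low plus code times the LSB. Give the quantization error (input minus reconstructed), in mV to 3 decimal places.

0.115 mV

Step size: 10 V ÷ 2^15 = 305.18 µV.
(0.0700 − 0)/0.000305176 = 229.3760; ⌊·⌋ gives code 229.
Reconstructed: 0.069885254 V.
V_in − V_rec = 0.000114746 V = 0.115 mV.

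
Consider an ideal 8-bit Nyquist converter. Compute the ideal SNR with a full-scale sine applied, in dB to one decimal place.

49.9 dB

SNR ≈ 6.02·N + 1.76 dB = 6.02·8 + 1.76 = 49.92 dB.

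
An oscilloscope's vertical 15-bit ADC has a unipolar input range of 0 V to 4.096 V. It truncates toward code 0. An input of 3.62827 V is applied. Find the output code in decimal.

Full-scale span = 4.096 V; LSB = 4.096/2^15 = 125.00 µV.
(V_in − V_low)/LSB = (3.62827 − 0) / 0.000125 = 29026.160.
Floor → code 29026.

code 29026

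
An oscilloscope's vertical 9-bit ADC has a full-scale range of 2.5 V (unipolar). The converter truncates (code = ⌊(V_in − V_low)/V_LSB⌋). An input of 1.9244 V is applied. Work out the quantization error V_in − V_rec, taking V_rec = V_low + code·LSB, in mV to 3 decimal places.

LSB = 2.5/2^9 = 4.883 mV.
(V_in − V_low)/LSB = (1.9244 − 0)/0.00488281 = 394.1171 → code 394 (floor).
Reconstructed: 1.9238281 V.
V_in − V_rec = 0.000571875 V = 0.572 mV.

0.572 mV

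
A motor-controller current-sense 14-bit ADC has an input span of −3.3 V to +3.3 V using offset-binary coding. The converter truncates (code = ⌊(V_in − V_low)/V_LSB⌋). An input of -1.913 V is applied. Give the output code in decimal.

LSB = 6.6 V / 16384 = 402.83 µV.
(V_in − V_low)/LSB = (-1.913 − (−3.3)) / 0.000402832 = 3443.122.
⌊·⌋(3443.122) = 3443.

code 3443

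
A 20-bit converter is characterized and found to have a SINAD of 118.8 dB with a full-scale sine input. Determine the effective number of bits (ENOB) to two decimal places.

19.44 bits

ENOB = (SINAD − 1.76) / 6.02 = (118.8 − 1.76)/6.02 = 19.442.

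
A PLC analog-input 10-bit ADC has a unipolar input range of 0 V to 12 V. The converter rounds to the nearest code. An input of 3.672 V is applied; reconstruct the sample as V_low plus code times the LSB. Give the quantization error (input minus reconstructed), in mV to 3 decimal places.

Step size: 12 V ÷ 2^10 = 11.719 mV.
(V_in − V_low)/LSB = (3.672 − 0)/0.0117188 = 313.3440 → code 313 (round).
Reconstructed: 3.6679688 V.
V_in − V_rec = 0.00403125 V = 4.031 mV.

4.031 mV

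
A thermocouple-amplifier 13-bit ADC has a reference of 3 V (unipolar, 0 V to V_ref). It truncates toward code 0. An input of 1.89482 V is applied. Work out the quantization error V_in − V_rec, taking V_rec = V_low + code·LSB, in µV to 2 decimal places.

LSB = 3/2^13 = 366.21 µV.
(1.89482 − 0)/0.000366211 = 5174.1218; ⌊·⌋ gives code 5174.
Reconstructed: 1.8947754 V.
V_in − V_rec = 4.46094e-05 V = 44.61 µV.

44.61 µV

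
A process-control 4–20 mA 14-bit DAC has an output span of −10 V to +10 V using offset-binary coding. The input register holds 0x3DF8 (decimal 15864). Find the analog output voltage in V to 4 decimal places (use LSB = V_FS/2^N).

9.3652 V

LSB = 20 V / 2^14 = 1.221 mV.
Code 0x3DF8 = 15864 decimal.
V_out = (−10) + 15864 × 0.0012207 V = 9.36523 V.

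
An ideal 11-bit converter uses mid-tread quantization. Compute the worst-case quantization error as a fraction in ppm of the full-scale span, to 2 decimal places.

244.14 ppm

Rounding → worst-case error = ½ LSB = V_FS/2^12, so 1e+06/4096 = 244.141 ppm of full scale.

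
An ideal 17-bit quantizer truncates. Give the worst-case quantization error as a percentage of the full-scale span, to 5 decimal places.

0.00076 %

Truncating → worst-case error = 1 LSB = V_FS/2^17, so 100/131072 = 0.000762939 % of full scale.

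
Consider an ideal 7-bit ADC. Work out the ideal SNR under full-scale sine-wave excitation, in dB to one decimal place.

43.9 dB

SNR ≈ 6.02·N + 1.76 dB = 6.02·7 + 1.76 = 43.90 dB.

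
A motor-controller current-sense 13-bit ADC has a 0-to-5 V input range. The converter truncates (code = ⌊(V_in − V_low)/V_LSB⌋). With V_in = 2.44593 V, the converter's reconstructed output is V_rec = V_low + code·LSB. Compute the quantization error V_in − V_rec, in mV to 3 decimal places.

0.251 mV

Step size: 5 V ÷ 2^13 = 0.610 mV.
(2.44593 − 0)/0.000610352 = 4007.4117; ⌊·⌋ gives code 4007.
Reconstructed: 2.4456787 V.
Difference: 0.000251289 V → 0.251 mV.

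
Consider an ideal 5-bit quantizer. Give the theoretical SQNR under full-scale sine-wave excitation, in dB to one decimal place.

31.9 dB

SNR ≈ 6.02·N + 1.76 dB = 6.02·5 + 1.76 = 31.86 dB.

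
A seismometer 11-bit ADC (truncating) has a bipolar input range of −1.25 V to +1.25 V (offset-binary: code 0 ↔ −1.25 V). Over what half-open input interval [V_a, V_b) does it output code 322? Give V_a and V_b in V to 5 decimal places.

[-0.85693 V, -0.85571 V)

LSB = 2.5/2^11 = 1.221 mV.
V_a = V_low + 322·LSB = -0.856934 V; V_b = V_low + 323·LSB = -0.855713 V.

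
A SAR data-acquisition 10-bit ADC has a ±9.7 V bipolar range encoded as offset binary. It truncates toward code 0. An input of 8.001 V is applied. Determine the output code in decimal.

LSB = 19.4 V / 1024 = 18.945 mV.
(8.001 − (−9.7)) / 0.0189453 = 934.321 LSBs.
Floor → code 934.

code 934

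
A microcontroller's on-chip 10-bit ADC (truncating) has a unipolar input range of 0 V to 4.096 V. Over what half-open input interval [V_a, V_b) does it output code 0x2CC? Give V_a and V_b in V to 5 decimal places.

[2.86400 V, 2.86800 V)

LSB = 4.096/2^10 = 4.000 mV.
Code 0x2CC = 716 decimal.
V_a = V_low + 716·LSB = 2.864 V; V_b = V_low + 717·LSB = 2.868 V.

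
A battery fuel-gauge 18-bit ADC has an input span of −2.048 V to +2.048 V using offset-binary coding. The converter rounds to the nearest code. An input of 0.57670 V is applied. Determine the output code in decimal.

code 167981

Full-scale span = 4.096 V; LSB = 4.096/2^18 = 15.62 µV.
(0.57670 − (−2.048)) / 1.5625e-05 = 167980.800 LSBs.
Round → code 167981.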